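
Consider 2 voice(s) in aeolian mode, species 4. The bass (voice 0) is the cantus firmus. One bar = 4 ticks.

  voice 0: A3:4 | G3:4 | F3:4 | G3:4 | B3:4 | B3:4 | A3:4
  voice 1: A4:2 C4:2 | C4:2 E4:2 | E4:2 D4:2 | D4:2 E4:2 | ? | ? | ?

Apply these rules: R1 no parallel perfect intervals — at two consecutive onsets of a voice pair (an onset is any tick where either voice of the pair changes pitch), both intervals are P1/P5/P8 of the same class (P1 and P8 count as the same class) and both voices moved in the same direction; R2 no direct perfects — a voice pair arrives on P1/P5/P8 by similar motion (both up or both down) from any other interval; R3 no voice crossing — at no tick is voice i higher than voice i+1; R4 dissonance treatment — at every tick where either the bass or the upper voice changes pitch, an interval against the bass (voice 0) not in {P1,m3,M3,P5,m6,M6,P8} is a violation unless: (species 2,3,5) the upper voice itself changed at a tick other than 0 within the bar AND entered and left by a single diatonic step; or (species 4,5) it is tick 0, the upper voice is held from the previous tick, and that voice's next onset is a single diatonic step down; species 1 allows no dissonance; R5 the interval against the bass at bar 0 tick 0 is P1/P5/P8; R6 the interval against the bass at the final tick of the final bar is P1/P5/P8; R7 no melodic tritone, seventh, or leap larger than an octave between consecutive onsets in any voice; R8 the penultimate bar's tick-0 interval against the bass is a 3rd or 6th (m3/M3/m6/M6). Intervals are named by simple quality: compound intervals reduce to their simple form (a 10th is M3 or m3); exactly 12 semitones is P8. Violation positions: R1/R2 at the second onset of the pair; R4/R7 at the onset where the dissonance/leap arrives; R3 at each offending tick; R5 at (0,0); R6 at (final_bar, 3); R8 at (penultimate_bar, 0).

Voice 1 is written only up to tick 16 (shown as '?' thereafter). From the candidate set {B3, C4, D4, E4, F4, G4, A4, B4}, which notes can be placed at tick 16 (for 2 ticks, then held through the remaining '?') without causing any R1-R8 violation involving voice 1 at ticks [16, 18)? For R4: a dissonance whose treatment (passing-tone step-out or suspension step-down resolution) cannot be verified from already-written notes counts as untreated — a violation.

B3: legal
C4: violates R4
D4: legal
E4: violates R4
F4: violates R4
G4: legal
A4: violates R4
B4: violates R2

{B3, D4, G4}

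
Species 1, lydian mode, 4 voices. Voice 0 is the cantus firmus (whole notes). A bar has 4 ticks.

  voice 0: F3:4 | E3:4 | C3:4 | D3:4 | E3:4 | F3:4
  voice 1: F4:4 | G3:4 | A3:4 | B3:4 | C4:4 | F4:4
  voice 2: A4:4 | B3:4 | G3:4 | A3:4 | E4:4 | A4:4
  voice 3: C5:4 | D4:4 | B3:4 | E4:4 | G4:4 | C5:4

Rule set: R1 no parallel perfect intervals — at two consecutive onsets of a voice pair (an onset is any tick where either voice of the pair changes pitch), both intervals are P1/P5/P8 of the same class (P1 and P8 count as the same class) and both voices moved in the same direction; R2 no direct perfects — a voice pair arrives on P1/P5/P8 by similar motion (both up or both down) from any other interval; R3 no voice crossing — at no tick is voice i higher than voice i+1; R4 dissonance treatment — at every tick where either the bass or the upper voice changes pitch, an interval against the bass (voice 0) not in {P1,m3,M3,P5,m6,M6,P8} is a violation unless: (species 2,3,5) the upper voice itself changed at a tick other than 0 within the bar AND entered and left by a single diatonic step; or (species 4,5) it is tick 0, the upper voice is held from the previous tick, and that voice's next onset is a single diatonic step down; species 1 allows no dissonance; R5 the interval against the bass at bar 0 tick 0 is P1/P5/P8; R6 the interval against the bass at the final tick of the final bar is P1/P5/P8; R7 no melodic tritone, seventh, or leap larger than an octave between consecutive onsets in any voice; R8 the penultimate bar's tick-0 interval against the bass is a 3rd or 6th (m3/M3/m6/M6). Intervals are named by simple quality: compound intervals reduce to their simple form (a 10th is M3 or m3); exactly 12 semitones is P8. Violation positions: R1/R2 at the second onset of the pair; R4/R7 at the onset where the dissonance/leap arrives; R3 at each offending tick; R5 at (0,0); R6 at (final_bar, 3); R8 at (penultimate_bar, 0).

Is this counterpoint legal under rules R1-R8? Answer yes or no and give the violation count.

No (27 violations)

bar 0: v0=F3 v1=F4 v2=A4 v3=C5 (P5)
bar 1: v0=E3 v1=G3 v2=B3 v3=D4 (m7)
bar 2: v0=C3 v1=A3 v2=G3 v3=B3 (M7)
bar 3: v0=D3 v1=B3 v2=A3 v3=E4 (M2)
bar 4: v0=E3 v1=C4 v2=E4 v3=G4 (m3)
bar 5: v0=F3 v1=F4 v2=A4 v3=C5 (P5)
  R5 @ bar0.0: opens on M3
  R1 @ bar1.0: F4/C5 P5 -> G3/D4 P5 similar
  R2 @ bar1.0: F3/A4 M3 -> E3/B3 P5 similar
  R4 @ bar1.0: E3/D4 m7 untreated
  R7 @ bar1.0: F4->G3 leap 10st
  R7 @ bar1.0: A4->B3 leap 10st
  R7 @ bar1.0: C5->D4 leap 10st
  R1 @ bar2.0: E3/B3 P5 -> C3/G3 P5 similar
  R3 @ bar2.0: A3 above G3
  R4 @ bar2.0: C3/B3 M7 untreated
  R3 @ bar2.1: A3 above G3
  R3 @ bar2.2: A3 above G3
  R3 @ bar2.3: A3 above G3
  R1 @ bar3.0: C3/G3 P5 -> D3/A3 P5 similar
  R2 @ bar3.0: G3/B3 M3 -> A3/E4 P5 similar
  R3 @ bar3.0: B3 above A3
  R4 @ bar3.0: D3/E4 M2 untreated
  R3 @ bar3.1: B3 above A3
  R3 @ bar3.2: B3 above A3
  R3 @ bar3.3: B3 above A3
  R2 @ bar4.0: D3/A3 P5 -> E3/E4 P8 similar
  R2 @ bar4.0: B3/E4 P4 -> C4/G4 P5 similar
  R8 @ bar4.0: penult P8 not 3rd/6th
  R1 @ bar5.0: C4/G4 P5 -> F4/C5 P5 similar
  R2 @ bar5.0: E3/C4 m6 -> F3/F4 P8 similar
  R2 @ bar5.0: E3/G4 m3 -> F3/C5 P5 similar
  R6 @ bar5.3: closes on M3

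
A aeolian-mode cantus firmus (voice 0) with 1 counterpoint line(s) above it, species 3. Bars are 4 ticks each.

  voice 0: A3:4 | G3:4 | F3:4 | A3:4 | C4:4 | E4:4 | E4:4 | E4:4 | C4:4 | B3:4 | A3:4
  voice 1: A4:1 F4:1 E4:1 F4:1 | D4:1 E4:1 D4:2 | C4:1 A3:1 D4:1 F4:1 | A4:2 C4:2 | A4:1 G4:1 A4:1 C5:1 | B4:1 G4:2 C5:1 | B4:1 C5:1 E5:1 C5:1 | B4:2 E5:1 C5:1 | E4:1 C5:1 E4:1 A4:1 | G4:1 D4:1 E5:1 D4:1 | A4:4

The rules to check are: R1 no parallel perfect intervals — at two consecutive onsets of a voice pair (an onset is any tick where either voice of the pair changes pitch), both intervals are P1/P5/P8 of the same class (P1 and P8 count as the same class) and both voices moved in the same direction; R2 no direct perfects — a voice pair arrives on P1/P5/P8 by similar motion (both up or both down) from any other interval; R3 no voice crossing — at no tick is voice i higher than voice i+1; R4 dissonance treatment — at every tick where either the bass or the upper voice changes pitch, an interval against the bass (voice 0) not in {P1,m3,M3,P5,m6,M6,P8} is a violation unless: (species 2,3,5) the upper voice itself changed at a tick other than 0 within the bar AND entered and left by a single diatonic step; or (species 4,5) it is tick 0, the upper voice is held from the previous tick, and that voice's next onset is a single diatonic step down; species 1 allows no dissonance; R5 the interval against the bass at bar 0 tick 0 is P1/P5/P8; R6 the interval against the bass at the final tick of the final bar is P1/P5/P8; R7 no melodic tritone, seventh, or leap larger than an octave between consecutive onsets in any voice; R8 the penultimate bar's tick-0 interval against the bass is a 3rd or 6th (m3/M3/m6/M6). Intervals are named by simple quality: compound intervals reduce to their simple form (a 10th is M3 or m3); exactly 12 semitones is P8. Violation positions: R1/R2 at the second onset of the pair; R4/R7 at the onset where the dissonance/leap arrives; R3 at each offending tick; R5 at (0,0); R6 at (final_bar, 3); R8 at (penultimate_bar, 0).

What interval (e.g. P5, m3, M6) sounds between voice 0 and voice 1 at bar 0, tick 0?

P8

voice 0=A3 voice 1=A4 -> P8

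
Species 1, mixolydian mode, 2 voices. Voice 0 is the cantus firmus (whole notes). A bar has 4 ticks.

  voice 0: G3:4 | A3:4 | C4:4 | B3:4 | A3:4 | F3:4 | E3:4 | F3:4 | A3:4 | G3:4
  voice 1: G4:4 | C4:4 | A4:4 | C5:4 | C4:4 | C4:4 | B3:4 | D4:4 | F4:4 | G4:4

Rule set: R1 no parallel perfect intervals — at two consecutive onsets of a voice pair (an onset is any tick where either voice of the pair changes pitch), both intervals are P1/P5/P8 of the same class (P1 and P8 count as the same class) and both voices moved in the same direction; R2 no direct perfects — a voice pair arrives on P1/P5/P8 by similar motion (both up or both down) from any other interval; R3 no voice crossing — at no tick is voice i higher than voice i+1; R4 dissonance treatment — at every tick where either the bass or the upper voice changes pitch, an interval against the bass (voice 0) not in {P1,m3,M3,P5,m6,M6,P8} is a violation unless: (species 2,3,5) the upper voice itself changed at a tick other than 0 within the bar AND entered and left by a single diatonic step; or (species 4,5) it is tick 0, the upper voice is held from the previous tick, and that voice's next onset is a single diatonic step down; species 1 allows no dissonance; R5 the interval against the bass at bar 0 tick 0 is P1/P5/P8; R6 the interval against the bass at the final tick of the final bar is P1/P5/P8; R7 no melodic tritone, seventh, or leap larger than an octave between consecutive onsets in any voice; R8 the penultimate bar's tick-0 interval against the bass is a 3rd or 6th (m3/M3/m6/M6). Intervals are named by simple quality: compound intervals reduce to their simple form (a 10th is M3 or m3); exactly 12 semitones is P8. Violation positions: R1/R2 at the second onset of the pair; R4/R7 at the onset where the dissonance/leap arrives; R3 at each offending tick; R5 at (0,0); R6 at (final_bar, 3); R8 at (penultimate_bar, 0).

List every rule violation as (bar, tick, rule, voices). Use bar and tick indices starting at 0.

(3, 0, R4, (0, 1))
(6, 0, R1, (0, 1))

bar 0: v0=G3 v1=G4 downbeat P8
bar 1: v0=A3 v1=C4 downbeat m3
bar 2: v0=C4 v1=A4 downbeat M6
bar 3: v0=B3 v1=C5 downbeat m2
bar 4: v0=A3 v1=C4 downbeat m3
bar 5: v0=F3 v1=C4 downbeat P5
bar 6: v0=E3 v1=B3 downbeat P5
bar 7: v0=F3 v1=D4 downbeat M6
bar 8: v0=A3 v1=F4 downbeat m6
bar 9: v0=G3 v1=G4 downbeat P8
  -> R4 @ bar 3 tick 0 v(0, 1): B3/C5 m2 untreated
  -> R1 @ bar 6 tick 0 v(0, 1): F3/C4 P5 -> E3/B3 P5 similar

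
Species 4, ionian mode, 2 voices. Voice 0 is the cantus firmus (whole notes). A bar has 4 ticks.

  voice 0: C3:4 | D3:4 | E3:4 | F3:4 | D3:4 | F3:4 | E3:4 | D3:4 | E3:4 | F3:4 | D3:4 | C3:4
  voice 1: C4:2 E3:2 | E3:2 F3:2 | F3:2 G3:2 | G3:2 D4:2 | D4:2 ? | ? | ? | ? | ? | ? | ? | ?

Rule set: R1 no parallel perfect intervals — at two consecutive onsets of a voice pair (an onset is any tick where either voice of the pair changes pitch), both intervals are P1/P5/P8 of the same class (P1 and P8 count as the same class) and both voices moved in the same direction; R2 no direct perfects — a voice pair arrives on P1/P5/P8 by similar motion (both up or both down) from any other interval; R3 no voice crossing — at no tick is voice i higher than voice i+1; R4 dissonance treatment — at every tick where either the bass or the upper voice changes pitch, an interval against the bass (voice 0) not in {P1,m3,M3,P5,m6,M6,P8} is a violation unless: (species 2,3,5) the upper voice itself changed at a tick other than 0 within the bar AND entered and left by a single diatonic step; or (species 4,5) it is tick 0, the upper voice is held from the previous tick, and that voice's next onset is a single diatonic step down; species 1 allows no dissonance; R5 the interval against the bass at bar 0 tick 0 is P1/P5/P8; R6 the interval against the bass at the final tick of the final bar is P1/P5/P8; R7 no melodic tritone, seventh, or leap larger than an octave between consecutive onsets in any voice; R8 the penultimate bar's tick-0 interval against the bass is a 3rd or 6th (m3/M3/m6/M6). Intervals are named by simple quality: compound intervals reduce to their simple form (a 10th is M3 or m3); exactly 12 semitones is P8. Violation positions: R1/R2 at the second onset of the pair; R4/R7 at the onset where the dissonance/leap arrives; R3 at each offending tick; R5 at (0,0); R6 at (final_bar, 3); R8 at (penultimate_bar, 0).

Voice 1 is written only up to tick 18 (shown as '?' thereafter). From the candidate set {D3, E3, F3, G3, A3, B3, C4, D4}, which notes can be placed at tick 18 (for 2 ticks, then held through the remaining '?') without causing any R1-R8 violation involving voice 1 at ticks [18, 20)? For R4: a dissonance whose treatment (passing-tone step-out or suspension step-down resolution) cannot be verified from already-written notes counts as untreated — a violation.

{A3, B3, D3, D4, F3}

D3: legal
E3: violates R4,R7
F3: legal
G3: violates R4
A3: legal
B3: legal
C4: violates R4
D4: legal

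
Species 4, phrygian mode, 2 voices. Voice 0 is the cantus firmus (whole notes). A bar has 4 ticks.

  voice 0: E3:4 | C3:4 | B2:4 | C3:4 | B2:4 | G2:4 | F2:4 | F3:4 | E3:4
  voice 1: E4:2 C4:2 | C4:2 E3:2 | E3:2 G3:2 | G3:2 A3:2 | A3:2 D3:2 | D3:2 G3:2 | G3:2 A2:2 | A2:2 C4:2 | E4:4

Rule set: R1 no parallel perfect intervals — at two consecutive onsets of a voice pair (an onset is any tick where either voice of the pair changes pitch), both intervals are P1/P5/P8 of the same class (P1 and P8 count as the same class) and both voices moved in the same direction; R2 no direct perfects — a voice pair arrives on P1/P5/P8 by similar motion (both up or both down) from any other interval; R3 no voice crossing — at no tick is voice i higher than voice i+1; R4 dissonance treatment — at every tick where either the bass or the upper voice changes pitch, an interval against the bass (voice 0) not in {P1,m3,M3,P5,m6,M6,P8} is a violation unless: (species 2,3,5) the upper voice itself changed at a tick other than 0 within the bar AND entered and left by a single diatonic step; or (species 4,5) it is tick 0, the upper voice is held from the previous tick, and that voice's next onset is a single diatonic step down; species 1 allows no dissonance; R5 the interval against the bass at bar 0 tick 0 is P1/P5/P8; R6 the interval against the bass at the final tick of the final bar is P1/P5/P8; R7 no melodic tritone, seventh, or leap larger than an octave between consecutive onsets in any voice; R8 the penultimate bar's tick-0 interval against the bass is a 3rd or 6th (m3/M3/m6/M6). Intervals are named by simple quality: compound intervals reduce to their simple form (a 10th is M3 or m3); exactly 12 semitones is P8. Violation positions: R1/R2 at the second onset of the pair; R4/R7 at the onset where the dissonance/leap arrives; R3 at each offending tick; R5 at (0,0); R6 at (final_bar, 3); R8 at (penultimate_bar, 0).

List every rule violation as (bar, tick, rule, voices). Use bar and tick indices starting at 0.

(2, 0, R4, (0, 1))
(4, 0, R4, (0, 1))
(6, 0, R4, (0, 1))
(6, 2, R7, (1,))
(7, 0, R3, (0, 1))
(7, 1, R3, (0, 1))
(7, 2, R7, (1,))

bar 0: v0=E3 v1=E4 downbeat P8
bar 1: v0=C3 v1=C4 downbeat P8
bar 2: v0=B2 v1=E3 downbeat P4
bar 3: v0=C3 v1=G3 downbeat P5
bar 4: v0=B2 v1=A3 downbeat m7
bar 5: v0=G2 v1=D3 downbeat P5
bar 6: v0=F2 v1=G3 downbeat M2
bar 7: v0=F3 v1=A2 downbeat m6
bar 8: v0=E3 v1=E4 downbeat P8
  -> R4 @ bar 2 tick 0 v(0, 1): B2/E3 P4 untreated
  -> R4 @ bar 4 tick 0 v(0, 1): B2/A3 m7 untreated
  -> R4 @ bar 6 tick 0 v(0, 1): F2/G3 M2 untreated
  -> R7 @ bar 6 tick 2 v(1,): G3->A2 leap 10st
  -> R3 @ bar 7 tick 0 v(0, 1): F3 above A2
  -> R3 @ bar 7 tick 1 v(0, 1): F3 above A2
  -> R7 @ bar 7 tick 2 v(1,): A2->C4 leap 15st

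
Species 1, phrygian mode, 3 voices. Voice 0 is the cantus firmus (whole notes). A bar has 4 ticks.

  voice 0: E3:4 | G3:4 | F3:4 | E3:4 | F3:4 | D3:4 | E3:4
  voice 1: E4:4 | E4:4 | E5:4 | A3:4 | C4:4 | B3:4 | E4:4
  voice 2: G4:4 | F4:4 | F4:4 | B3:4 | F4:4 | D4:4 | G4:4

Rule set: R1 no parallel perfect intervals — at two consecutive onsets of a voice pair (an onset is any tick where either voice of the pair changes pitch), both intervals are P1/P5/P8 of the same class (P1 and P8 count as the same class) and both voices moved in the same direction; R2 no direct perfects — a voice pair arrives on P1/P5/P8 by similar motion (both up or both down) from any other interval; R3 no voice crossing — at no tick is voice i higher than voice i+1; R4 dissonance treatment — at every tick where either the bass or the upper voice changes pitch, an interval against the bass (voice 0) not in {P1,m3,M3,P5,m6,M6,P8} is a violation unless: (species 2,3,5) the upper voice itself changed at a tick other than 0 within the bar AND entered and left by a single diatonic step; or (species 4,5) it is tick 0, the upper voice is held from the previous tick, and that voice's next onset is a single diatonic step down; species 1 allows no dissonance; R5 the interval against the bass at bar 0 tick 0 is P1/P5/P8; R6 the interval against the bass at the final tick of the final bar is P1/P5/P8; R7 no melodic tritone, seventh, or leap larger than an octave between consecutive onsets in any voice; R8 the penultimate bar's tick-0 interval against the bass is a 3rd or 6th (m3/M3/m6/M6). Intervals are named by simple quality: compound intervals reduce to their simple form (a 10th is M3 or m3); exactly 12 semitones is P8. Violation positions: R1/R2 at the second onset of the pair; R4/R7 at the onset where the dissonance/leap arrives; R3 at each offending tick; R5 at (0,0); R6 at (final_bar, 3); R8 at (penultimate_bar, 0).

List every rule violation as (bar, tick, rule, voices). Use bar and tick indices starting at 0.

bar 0: v0=E3 v1=E4 v2=G4 downbeat m3
bar 1: v0=G3 v1=E4 v2=F4 downbeat m7
bar 2: v0=F3 v1=E5 v2=F4 downbeat P8
bar 3: v0=E3 v1=A3 v2=B3 downbeat P5
bar 4: v0=F3 v1=C4 v2=F4 downbeat P8
bar 5: v0=D3 v1=B3 v2=D4 downbeat P8
bar 6: v0=E3 v1=E4 v2=G4 downbeat m3
  -> R5 @ bar 0 tick 0 v(0, 2): opens on m3
  -> R4 @ bar 1 tick 0 v(0, 2): G3/F4 m7 untreated
  -> R3 @ bar 2 tick 0 v(1, 2): E5 above F4
  -> R4 @ bar 2 tick 0 v(0, 1): F3/E5 M7 untreated
  -> R3 @ bar 2 tick 1 v(1, 2): E5 above F4
  -> R3 @ bar 2 tick 2 v(1, 2): E5 above F4
  -> R3 @ bar 2 tick 3 v(1, 2): E5 above F4
  -> R2 @ bar 3 tick 0 v(0, 2): F3/F4 P8 -> E3/B3 P5 similar
  -> R4 @ bar 3 tick 0 v(0, 1): E3/A3 P4 untreated
  -> R7 @ bar 3 tick 0 v(1,): E5->A3 leap 19st
  -> R7 @ bar 3 tick 0 v(2,): F4->B3 leap 6st
  -> R2 @ bar 4 tick 0 v(0, 1): E3/A3 P4 -> F3/C4 P5 similar
  -> R2 @ bar 4 tick 0 v(0, 2): E3/B3 P5 -> F3/F4 P8 similar
  -> R7 @ bar 4 tick 0 v(2,): B3->F4 leap 6st
  -> R1 @ bar 5 tick 0 v(0, 2): F3/F4 P8 -> D3/D4 P8 similar
  -> R8 @ bar 5 tick 0 v(0, 2): penult P8 not 3rd/6th
  -> R2 @ bar 6 tick 0 v(0, 1): D3/B3 M6 -> E3/E4 P8 similar
  -> R6 @ bar 6 tick 3 v(0, 2): closes on m3

(0, 0, R5, (0, 2))
(1, 0, R4, (0, 2))
(2, 0, R3, (1, 2))
(2, 0, R4, (0, 1))
(2, 1, R3, (1, 2))
(2, 2, R3, (1, 2))
(2, 3, R3, (1, 2))
(3, 0, R2, (0, 2))
(3, 0, R4, (0, 1))
(3, 0, R7, (1,))
(3, 0, R7, (2,))
(4, 0, R2, (0, 1))
(4, 0, R2, (0, 2))
(4, 0, R7, (2,))
(5, 0, R1, (0, 2))
(5, 0, R8, (0, 2))
(6, 0, R2, (0, 1))
(6, 3, R6, (0, 2))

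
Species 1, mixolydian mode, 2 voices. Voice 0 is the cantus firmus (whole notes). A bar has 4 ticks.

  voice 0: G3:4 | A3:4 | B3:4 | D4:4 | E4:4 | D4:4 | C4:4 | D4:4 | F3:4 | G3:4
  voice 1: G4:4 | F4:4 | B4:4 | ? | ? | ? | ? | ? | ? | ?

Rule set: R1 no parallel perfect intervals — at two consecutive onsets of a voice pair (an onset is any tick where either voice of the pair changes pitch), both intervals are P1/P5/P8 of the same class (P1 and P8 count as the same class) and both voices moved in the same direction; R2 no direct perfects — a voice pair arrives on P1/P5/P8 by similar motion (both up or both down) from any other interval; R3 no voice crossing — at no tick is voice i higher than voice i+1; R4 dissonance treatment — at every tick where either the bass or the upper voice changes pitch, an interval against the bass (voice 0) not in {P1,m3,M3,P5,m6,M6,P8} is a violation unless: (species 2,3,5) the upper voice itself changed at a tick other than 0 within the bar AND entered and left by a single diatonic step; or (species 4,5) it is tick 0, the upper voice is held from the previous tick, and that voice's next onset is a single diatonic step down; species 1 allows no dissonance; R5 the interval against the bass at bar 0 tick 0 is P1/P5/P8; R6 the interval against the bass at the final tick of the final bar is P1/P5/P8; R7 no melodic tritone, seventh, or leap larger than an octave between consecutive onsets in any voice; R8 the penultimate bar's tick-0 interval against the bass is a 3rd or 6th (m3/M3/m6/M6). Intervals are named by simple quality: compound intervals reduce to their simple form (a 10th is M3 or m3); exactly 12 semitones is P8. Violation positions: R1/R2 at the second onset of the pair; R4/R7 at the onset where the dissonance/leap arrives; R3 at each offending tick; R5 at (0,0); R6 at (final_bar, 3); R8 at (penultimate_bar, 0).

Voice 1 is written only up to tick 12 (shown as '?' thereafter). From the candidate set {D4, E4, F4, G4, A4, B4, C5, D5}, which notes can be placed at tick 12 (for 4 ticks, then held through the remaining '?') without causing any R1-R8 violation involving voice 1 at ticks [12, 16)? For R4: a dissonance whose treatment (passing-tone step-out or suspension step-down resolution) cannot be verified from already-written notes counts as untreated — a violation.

{A4, B4, D4}

D4: legal
E4: violates R4
F4: violates R7
G4: violates R4
A4: legal
B4: legal
C5: violates R4
D5: violates R1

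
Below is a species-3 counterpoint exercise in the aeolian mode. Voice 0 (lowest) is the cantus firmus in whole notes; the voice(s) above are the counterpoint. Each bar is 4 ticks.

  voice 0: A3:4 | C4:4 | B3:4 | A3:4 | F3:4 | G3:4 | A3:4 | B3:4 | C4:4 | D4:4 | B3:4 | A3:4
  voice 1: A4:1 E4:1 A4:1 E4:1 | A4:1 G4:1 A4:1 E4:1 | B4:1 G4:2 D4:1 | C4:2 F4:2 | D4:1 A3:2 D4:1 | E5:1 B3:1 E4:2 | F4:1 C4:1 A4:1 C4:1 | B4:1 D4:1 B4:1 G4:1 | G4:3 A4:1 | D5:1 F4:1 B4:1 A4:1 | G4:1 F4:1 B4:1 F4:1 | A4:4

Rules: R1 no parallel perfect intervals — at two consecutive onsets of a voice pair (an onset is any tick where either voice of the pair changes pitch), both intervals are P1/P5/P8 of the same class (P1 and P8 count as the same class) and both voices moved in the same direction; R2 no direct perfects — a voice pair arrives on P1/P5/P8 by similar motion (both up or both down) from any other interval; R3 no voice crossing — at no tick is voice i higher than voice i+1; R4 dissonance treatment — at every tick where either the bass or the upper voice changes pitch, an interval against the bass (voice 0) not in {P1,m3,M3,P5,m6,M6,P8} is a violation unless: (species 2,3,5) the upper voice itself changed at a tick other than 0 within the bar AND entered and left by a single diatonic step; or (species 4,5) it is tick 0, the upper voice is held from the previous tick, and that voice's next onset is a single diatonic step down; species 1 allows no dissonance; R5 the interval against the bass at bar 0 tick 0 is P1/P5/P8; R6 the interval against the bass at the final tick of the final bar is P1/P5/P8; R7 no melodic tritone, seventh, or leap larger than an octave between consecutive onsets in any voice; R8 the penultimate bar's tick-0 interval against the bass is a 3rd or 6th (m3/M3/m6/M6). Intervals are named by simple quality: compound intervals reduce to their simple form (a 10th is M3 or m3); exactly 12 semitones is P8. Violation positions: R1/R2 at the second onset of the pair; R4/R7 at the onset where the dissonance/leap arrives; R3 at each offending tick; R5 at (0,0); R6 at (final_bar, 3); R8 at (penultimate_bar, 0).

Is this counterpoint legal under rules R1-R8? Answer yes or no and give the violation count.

bar 0: v0=A3 v1=A4 (P8)
bar 1: v0=C4 v1=A4 (M6)
bar 2: v0=B3 v1=B4 (P8)
bar 3: v0=A3 v1=C4 (m3)
bar 4: v0=F3 v1=D4 (M6)
bar 5: v0=G3 v1=E5 (M6)
bar 6: v0=A3 v1=F4 (m6)
bar 7: v0=B3 v1=B4 (P8)
bar 8: v0=C4 v1=G4 (P5)
bar 9: v0=D4 v1=D5 (P8)
bar 10: v0=B3 v1=G4 (m6)
bar 11: v0=A3 v1=A4 (P8)
  R7 @ bar5.0: D4->E5 leap 14st
  R7 @ bar5.1: E5->B3 leap 17st
  R2 @ bar7.0: A3/C4 m3 -> B3/B4 P8 similar
  R7 @ bar7.0: C4->B4 leap 11st
  R2 @ bar9.0: C4/A4 M6 -> D4/D5 P8 similar
  R7 @ bar9.2: F4->B4 leap 6st
  R4 @ bar10.1: B3/F4 TT untreated
  R7 @ bar10.2: F4->B4 leap 6st
  R4 @ bar10.3: B3/F4 TT untreated
  R7 @ bar10.3: B4->F4 leap 6st

No (10 violations)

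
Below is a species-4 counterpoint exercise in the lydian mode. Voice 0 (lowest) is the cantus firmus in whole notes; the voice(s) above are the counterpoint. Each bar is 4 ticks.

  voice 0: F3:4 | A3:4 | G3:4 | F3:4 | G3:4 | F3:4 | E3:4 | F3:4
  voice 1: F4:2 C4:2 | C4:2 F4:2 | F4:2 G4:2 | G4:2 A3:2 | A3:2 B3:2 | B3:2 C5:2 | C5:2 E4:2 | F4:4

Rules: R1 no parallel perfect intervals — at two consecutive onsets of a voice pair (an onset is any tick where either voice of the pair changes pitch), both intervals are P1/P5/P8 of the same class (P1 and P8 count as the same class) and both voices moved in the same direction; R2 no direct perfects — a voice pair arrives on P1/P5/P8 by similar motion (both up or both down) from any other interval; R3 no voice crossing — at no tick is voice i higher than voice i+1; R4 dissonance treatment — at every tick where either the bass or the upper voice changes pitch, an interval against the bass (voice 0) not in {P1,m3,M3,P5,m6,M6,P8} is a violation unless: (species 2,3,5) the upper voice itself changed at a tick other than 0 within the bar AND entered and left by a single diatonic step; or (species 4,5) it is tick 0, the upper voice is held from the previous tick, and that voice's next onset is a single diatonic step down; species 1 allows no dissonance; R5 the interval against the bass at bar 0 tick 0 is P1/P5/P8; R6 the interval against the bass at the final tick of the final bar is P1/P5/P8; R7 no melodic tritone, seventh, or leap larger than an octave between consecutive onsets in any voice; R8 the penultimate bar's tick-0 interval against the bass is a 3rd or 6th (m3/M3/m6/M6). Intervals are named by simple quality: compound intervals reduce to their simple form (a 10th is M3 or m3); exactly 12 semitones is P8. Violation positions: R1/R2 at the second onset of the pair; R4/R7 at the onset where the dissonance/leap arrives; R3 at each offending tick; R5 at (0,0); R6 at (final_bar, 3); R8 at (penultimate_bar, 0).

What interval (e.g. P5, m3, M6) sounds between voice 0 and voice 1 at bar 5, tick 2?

voice 0=F3 voice 1=C5 -> P5

P5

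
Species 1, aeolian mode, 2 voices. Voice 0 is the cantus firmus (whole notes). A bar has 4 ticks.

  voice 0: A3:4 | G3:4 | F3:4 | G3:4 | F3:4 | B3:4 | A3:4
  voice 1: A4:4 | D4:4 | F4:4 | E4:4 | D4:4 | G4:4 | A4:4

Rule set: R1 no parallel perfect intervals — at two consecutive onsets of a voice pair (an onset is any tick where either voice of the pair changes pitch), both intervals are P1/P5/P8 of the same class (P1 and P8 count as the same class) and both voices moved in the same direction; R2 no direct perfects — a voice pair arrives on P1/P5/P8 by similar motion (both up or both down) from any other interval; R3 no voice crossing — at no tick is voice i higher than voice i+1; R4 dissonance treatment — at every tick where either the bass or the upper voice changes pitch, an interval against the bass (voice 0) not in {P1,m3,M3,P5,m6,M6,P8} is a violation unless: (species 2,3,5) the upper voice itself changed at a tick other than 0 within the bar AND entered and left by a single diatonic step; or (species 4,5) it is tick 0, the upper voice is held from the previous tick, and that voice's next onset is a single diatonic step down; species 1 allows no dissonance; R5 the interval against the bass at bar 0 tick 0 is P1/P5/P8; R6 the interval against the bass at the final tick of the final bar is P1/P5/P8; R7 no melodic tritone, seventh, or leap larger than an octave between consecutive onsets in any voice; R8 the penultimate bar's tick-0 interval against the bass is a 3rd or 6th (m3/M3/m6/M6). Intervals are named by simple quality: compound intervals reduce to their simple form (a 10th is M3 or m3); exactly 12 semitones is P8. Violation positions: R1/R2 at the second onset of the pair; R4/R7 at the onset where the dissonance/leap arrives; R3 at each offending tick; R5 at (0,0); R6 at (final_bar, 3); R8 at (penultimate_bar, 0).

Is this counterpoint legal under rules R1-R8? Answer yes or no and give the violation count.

bar 0: v0=A3 v1=A4 (P8)
bar 1: v0=G3 v1=D4 (P5)
bar 2: v0=F3 v1=F4 (P8)
bar 3: v0=G3 v1=E4 (M6)
bar 4: v0=F3 v1=D4 (M6)
bar 5: v0=B3 v1=G4 (m6)
bar 6: v0=A3 v1=A4 (P8)
  R2 @ bar1.0: A3/A4 P8 -> G3/D4 P5 similar
  R7 @ bar5.0: F3->B3 leap 6st

No (2 violations)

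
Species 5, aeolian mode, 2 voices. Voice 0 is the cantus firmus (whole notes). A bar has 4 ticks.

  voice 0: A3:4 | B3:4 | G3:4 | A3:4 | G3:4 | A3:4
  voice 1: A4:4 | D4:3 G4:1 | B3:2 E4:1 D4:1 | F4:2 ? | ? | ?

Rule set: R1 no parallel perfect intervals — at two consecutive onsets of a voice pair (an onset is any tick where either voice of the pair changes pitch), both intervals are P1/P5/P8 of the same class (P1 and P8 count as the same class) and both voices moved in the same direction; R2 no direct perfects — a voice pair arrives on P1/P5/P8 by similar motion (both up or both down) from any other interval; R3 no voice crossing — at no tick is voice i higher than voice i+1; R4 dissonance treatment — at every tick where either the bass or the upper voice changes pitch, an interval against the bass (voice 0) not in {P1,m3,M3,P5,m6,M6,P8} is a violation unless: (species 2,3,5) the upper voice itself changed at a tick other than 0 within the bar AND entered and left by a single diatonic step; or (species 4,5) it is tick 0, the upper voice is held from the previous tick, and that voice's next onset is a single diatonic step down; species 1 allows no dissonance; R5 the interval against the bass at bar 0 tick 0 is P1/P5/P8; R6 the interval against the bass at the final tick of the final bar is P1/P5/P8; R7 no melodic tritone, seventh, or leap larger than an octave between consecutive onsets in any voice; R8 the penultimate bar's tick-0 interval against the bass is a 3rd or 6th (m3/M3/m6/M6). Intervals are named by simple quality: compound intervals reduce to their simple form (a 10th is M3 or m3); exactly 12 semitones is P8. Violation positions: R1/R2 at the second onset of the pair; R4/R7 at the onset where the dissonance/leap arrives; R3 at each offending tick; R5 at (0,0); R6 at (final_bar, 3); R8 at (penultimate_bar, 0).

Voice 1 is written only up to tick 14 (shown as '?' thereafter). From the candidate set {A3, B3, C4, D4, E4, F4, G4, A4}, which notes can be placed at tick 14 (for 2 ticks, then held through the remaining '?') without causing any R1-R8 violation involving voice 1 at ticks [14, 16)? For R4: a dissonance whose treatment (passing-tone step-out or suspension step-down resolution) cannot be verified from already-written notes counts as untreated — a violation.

A3: legal
B3: violates R4,R7
C4: legal
D4: violates R4
E4: legal
F4: legal
G4: violates R4
A4: legal

{A3, A4, C4, E4, F4}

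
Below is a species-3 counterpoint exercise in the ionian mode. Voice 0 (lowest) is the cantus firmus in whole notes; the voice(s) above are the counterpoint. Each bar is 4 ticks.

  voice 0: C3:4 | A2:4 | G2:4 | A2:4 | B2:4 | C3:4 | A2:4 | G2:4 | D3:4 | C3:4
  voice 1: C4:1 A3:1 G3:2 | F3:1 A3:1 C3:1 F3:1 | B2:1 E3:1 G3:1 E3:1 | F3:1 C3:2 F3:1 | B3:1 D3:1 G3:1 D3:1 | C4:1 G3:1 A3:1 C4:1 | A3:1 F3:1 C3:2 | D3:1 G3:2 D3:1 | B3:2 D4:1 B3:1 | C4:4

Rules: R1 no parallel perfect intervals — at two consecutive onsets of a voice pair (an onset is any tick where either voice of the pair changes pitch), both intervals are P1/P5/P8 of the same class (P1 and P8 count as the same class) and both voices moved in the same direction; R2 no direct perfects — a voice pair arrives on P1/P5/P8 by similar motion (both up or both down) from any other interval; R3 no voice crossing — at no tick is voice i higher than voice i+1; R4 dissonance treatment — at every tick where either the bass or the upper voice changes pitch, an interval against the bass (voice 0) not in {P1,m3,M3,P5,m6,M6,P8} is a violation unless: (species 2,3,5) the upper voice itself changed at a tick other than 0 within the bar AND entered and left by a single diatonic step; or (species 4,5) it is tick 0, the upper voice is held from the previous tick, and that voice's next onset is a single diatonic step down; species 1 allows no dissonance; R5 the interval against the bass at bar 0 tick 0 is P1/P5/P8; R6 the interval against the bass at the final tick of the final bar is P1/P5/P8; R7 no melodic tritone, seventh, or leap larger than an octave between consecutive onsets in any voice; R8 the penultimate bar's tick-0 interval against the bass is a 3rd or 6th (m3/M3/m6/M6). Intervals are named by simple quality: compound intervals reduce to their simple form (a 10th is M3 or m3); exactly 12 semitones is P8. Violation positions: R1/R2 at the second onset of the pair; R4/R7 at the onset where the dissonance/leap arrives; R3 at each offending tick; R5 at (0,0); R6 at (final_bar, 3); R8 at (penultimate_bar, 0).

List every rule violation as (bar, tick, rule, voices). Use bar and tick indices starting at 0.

(2, 0, R7, (1,))
(4, 0, R2, (0, 1))
(4, 0, R7, (1,))
(5, 0, R2, (0, 1))
(5, 0, R7, (1,))
(6, 0, R1, (0, 1))

bar 0: v0=C3 v1=C4 downbeat P8
bar 1: v0=A2 v1=F3 downbeat m6
bar 2: v0=G2 v1=B2 downbeat M3
bar 3: v0=A2 v1=F3 downbeat m6
bar 4: v0=B2 v1=B3 downbeat P8
bar 5: v0=C3 v1=C4 downbeat P8
bar 6: v0=A2 v1=A3 downbeat P8
bar 7: v0=G2 v1=D3 downbeat P5
bar 8: v0=D3 v1=B3 downbeat M6
bar 9: v0=C3 v1=C4 downbeat P8
  -> R7 @ bar 2 tick 0 v(1,): F3->B2 leap 6st
  -> R2 @ bar 4 tick 0 v(0, 1): A2/F3 m6 -> B2/B3 P8 similar
  -> R7 @ bar 4 tick 0 v(1,): F3->B3 leap 6st
  -> R2 @ bar 5 tick 0 v(0, 1): B2/D3 m3 -> C3/C4 P8 similar
  -> R7 @ bar 5 tick 0 v(1,): D3->C4 leap 10st
  -> R1 @ bar 6 tick 0 v(0, 1): C3/C4 P8 -> A2/A3 P8 similar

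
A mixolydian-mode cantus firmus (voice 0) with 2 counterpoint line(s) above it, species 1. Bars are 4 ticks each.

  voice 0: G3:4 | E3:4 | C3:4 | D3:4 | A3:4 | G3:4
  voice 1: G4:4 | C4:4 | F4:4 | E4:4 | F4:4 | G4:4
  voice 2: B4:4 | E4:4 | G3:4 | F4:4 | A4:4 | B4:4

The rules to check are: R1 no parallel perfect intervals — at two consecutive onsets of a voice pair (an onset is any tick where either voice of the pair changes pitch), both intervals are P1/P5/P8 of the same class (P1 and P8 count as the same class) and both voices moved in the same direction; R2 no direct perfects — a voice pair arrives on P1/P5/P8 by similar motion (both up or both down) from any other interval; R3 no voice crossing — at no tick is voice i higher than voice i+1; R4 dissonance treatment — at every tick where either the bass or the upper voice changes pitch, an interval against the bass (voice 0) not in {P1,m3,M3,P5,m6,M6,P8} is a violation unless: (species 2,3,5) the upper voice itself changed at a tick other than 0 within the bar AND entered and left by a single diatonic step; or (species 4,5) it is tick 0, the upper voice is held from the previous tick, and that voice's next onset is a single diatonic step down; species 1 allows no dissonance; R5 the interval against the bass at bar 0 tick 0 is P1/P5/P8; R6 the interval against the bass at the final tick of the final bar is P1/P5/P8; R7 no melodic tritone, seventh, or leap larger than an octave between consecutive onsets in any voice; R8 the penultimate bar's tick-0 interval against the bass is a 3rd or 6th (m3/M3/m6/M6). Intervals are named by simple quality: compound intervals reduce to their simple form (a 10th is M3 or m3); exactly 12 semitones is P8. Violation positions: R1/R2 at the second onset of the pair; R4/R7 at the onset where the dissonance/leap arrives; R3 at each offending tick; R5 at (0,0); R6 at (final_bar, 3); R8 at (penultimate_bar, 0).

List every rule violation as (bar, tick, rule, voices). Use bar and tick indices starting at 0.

bar 0: v0=G3 v1=G4 v2=B4 downbeat M3
bar 1: v0=E3 v1=C4 v2=E4 downbeat P8
bar 2: v0=C3 v1=F4 v2=G3 downbeat P5
bar 3: v0=D3 v1=E4 v2=F4 downbeat m3
bar 4: v0=A3 v1=F4 v2=A4 downbeat P8
bar 5: v0=G3 v1=G4 v2=B4 downbeat M3
  -> R5 @ bar 0 tick 0 v(0, 2): opens on M3
  -> R2 @ bar 1 tick 0 v(0, 2): G3/B4 M3 -> E3/E4 P8 similar
  -> R2 @ bar 2 tick 0 v(0, 2): E3/E4 P8 -> C3/G3 P5 similar
  -> R3 @ bar 2 tick 0 v(1, 2): F4 above G3
  -> R4 @ bar 2 tick 0 v(0, 1): C3/F4 P4 untreated
  -> R3 @ bar 2 tick 1 v(1, 2): F4 above G3
  -> R3 @ bar 2 tick 2 v(1, 2): F4 above G3
  -> R3 @ bar 2 tick 3 v(1, 2): F4 above G3
  -> R4 @ bar 3 tick 0 v(0, 1): D3/E4 M2 untreated
  -> R7 @ bar 3 tick 0 v(2,): G3->F4 leap 10st
  -> R2 @ bar 4 tick 0 v(0, 2): D3/F4 m3 -> A3/A4 P8 similar
  -> R8 @ bar 4 tick 0 v(0, 2): penult P8 not 3rd/6th
  -> R6 @ bar 5 tick 3 v(0, 2): closes on M3

(0, 0, R5, (0, 2))
(1, 0, R2, (0, 2))
(2, 0, R2, (0, 2))
(2, 0, R3, (1, 2))
(2, 0, R4, (0, 1))
(2, 1, R3, (1, 2))
(2, 2, R3, (1, 2))
(2, 3, R3, (1, 2))
(3, 0, R4, (0, 1))
(3, 0, R7, (2,))
(4, 0, R2, (0, 2))
(4, 0, R8, (0, 2))
(5, 3, R6, (0, 2))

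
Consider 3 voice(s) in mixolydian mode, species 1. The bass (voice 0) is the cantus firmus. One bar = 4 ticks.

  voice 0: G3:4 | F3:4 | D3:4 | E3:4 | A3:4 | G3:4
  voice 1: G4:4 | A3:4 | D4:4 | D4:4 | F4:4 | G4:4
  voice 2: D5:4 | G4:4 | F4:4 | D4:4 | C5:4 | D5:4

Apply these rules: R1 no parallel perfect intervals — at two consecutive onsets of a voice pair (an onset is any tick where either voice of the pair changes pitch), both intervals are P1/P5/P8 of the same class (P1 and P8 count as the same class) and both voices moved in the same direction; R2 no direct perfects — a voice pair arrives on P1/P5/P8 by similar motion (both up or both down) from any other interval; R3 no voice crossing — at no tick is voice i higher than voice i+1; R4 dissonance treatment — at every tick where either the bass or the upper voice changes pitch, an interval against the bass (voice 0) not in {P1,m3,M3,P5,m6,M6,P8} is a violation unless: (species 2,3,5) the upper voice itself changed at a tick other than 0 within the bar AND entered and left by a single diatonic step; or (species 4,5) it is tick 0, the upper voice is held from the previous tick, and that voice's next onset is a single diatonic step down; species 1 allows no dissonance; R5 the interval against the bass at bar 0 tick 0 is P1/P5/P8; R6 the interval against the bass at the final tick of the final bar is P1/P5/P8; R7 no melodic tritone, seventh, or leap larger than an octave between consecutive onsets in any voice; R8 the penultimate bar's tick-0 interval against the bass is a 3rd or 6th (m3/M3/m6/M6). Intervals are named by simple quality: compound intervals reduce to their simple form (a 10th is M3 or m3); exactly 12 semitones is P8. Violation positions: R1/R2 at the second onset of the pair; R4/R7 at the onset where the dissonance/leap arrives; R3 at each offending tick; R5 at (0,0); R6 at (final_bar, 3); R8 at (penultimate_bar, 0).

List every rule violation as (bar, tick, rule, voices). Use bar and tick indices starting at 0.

(1, 0, R4, (0, 2))
(1, 0, R7, (1,))
(3, 0, R4, (0, 1))
(3, 0, R4, (0, 2))
(4, 0, R2, (1, 2))
(4, 0, R7, (2,))
(5, 0, R1, (1, 2))

bar 0: v0=G3 v1=G4 v2=D5 downbeat P5
bar 1: v0=F3 v1=A3 v2=G4 downbeat M2
bar 2: v0=D3 v1=D4 v2=F4 downbeat m3
bar 3: v0=E3 v1=D4 v2=D4 downbeat m7
bar 4: v0=A3 v1=F4 v2=C5 downbeat m3
bar 5: v0=G3 v1=G4 v2=D5 downbeat P5
  -> R4 @ bar 1 tick 0 v(0, 2): F3/G4 M2 untreated
  -> R7 @ bar 1 tick 0 v(1,): G4->A3 leap 10st
  -> R4 @ bar 3 tick 0 v(0, 1): E3/D4 m7 untreated
  -> R4 @ bar 3 tick 0 v(0, 2): E3/D4 m7 untreated
  -> R2 @ bar 4 tick 0 v(1, 2): D4/D4 P1 -> F4/C5 P5 similar
  -> R7 @ bar 4 tick 0 v(2,): D4->C5 leap 10st
  -> R1 @ bar 5 tick 0 v(1, 2): F4/C5 P5 -> G4/D5 P5 similar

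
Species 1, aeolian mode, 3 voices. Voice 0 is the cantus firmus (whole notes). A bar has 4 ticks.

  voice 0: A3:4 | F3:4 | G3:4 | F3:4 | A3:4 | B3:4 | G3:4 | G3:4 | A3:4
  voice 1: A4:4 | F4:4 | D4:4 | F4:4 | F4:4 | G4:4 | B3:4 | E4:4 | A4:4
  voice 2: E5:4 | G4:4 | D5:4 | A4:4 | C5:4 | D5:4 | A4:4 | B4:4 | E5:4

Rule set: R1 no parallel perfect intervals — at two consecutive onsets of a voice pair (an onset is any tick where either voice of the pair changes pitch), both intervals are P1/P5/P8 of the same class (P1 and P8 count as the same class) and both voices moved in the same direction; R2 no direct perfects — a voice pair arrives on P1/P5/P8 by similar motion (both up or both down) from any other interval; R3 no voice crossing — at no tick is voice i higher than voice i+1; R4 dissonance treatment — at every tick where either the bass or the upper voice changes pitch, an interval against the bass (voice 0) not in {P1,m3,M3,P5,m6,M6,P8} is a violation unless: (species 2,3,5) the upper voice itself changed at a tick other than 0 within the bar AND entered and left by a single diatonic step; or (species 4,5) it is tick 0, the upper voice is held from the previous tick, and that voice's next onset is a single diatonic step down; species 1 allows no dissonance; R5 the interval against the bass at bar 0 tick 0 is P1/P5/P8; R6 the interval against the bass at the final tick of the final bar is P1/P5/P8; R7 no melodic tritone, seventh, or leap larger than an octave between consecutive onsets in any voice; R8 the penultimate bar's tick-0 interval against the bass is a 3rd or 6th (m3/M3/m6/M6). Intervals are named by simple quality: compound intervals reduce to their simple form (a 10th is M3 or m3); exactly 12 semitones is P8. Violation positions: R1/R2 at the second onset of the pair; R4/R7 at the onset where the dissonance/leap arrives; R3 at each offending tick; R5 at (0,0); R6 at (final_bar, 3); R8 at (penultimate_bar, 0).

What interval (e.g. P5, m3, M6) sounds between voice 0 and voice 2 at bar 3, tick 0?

M3

voice 0=F3 voice 2=A4 -> M3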